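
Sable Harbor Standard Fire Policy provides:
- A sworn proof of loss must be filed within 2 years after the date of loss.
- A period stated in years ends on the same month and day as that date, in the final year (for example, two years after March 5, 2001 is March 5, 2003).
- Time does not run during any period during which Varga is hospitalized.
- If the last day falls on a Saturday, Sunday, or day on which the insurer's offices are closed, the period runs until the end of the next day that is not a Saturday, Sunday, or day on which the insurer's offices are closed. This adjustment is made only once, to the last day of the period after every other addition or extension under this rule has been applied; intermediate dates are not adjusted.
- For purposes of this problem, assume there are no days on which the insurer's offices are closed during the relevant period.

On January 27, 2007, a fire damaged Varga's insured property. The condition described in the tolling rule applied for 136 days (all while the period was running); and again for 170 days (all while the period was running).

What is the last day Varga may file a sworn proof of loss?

November 30, 2009

2 years after January 27, 2007 is January 27, 2009.
Tolling adds 136 days: January 27, 2009 + 136 days = June 12, 2009.
Tolling adds 170 days: June 12, 2009 + 170 days = November 29, 2009.
November 29, 2009 is Sunday. The next qualifying day is November 30, 2009.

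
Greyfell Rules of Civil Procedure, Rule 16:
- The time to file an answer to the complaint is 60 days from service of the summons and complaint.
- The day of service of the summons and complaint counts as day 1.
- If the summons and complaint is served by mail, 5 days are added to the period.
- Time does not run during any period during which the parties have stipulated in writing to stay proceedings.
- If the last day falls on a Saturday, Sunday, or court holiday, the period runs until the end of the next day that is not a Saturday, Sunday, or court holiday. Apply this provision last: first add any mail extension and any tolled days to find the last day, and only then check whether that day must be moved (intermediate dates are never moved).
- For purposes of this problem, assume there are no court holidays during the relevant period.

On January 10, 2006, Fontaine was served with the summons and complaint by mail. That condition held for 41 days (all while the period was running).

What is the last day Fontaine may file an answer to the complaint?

Counting January 10, 2006 as day 1, day 60 is March 10, 2006.
Service was by mail, adding 5 days: March 10, 2006 + 5 days = March 15, 2006.
Tolling adds 41 days: March 15, 2006 + 41 days = April 25, 2006.
April 25, 2006 is a Tuesday and not a court holiday, so no extension applies.

April 25, 2006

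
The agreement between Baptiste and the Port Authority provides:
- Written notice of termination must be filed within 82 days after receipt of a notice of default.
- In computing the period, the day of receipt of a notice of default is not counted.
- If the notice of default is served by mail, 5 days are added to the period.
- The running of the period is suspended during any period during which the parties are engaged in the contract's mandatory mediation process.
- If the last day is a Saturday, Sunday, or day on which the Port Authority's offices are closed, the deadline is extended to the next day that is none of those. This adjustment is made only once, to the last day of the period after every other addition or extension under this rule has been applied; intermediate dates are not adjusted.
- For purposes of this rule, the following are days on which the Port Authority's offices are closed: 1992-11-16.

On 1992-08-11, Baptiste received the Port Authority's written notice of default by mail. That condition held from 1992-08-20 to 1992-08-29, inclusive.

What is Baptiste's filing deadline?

November 17, 1992

82 days after 1992-08-11 is November 1, 1992.
Service was by mail, adding 5 days: November 1, 1992 + 5 days = November 6, 1992.
From August 20, 1992 through August 29, 1992 inclusive is 10 days; tolling adds 10 days: November 6, 1992 + 10 days = November 16, 1992.
November 16, 1992 is a listed holiday. The next qualifying day is November 17, 1992.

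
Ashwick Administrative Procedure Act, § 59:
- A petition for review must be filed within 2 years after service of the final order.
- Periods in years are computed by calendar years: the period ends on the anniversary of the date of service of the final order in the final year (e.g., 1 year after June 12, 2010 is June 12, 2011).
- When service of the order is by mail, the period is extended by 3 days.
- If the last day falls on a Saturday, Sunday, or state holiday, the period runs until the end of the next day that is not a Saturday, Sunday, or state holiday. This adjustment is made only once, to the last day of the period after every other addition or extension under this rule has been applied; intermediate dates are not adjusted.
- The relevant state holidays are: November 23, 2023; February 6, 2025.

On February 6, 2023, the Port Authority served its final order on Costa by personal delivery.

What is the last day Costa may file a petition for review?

2 years after February 6, 2023 is February 6, 2025.
Service was not by mail, so no mail extension applies.
February 6, 2025 is a listed holiday. The next qualifying day is February 7, 2025.

February 7, 2025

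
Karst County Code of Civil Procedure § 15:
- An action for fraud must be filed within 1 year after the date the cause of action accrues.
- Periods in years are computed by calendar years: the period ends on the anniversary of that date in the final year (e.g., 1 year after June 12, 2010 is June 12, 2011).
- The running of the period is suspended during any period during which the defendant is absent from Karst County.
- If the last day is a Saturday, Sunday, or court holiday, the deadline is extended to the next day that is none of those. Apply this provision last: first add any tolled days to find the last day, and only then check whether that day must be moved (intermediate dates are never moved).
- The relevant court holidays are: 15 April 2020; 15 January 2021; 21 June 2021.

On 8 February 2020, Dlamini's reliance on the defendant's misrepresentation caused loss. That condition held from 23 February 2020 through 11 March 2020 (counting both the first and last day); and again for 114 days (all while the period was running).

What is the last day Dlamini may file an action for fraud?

June 22, 2021

1 year after 8 February 2020 is February 8, 2021.
From February 23, 2020 through March 11, 2020 inclusive is 18 days; tolling adds 18 days: February 8, 2021 + 18 days = February 26, 2021.
Tolling adds 114 days: February 26, 2021 + 114 days = June 20, 2021.
June 20, 2021 is Sunday; June 21, 2021 is a listed holiday. The next qualifying day is June 22, 2021.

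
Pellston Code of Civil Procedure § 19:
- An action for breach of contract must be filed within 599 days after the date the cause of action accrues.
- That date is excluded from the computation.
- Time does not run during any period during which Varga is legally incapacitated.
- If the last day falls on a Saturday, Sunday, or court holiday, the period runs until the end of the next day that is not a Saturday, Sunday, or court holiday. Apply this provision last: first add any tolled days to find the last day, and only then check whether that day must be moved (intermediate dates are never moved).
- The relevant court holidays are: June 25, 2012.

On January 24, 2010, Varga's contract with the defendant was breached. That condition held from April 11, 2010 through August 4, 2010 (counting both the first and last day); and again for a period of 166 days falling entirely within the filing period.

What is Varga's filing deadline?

June 26, 2012

599 days after January 24, 2010 is September 15, 2011.
From April 11, 2010 through August 4, 2010 inclusive is 116 days; tolling adds 116 days: September 15, 2011 + 116 days = January 9, 2012.
Tolling adds 166 days: January 9, 2012 + 166 days = June 23, 2012.
June 23, 2012 is Saturday; June 24, 2012 is Sunday; June 25, 2012 is a listed holiday. The next qualifying day is June 26, 2012.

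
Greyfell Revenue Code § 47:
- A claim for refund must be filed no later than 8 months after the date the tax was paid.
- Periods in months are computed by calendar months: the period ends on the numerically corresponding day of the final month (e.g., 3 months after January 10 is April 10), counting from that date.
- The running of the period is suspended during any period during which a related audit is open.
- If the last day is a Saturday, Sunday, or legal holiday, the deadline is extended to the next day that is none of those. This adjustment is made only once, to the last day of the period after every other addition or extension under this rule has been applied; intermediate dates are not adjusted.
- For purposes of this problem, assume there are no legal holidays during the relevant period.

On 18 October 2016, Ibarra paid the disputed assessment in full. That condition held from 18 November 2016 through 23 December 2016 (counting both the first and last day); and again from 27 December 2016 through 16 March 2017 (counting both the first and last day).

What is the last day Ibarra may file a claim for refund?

8 months after 18 October 2016 is June 18, 2017.
From November 18, 2016 through December 23, 2016 inclusive is 36 days; tolling adds 36 days: June 18, 2017 + 36 days = July 24, 2017.
From December 27, 2016 through March 16, 2017 inclusive is 80 days; tolling adds 80 days: July 24, 2017 + 80 days = October 12, 2017.
October 12, 2017 is a Thursday and not a legal holiday, so no extension applies.

October 12, 2017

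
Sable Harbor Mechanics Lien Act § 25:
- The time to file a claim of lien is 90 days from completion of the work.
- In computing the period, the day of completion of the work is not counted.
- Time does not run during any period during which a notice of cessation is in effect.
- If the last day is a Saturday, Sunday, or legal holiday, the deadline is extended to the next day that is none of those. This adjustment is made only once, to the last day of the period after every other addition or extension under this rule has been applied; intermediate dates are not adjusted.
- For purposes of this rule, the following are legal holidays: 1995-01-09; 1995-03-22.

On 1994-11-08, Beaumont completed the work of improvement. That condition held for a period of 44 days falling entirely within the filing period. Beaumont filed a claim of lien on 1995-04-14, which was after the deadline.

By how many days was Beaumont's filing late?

22 days

90 days after 1994-11-08 is February 6, 1995.
Tolling adds 44 days: February 6, 1995 + 44 days = March 22, 1995.
March 22, 1995 is a listed holiday. The next qualifying day is March 23, 1995.
The deadline is March 23, 1995; from March 23, 1995 to April 14, 1995 is 22 days.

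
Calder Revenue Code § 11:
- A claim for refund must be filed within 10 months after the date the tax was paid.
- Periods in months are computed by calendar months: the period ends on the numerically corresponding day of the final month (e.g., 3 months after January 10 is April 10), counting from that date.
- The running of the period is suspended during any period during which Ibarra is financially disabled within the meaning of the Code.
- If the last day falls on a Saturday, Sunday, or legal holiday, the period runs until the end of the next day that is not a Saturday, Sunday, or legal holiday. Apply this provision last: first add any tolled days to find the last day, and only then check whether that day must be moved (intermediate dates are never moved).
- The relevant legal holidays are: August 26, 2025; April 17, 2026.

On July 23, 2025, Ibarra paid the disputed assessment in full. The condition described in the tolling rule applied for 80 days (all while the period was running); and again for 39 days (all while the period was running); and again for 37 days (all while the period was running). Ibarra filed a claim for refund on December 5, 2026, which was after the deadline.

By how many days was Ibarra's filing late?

40 days

10 months after July 23, 2025 is May 23, 2026.
Tolling adds 80 days: May 23, 2026 + 80 days = August 11, 2026.
Tolling adds 39 days: August 11, 2026 + 39 days = September 19, 2026.
Tolling adds 37 days: September 19, 2026 + 37 days = October 26, 2026.
October 26, 2026 is a Monday and not a legal holiday, so no extension applies.
The deadline is October 26, 2026; from October 26, 2026 to December 5, 2026 is 40 days.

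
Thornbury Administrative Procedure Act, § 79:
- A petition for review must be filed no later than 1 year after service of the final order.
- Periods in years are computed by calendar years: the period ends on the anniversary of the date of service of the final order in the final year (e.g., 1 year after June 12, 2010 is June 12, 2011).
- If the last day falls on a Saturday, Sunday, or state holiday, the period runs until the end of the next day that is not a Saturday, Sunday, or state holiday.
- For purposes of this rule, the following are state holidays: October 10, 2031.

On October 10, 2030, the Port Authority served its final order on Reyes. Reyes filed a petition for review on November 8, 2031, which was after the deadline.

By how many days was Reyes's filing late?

1 year after October 10, 2030 is October 10, 2031.
October 10, 2031 is a listed holiday; October 11, 2031 is Saturday; October 12, 2031 is Sunday. The next qualifying day is October 13, 2031.
The deadline is October 13, 2031; from October 13, 2031 to November 8, 2031 is 26 days.

26 days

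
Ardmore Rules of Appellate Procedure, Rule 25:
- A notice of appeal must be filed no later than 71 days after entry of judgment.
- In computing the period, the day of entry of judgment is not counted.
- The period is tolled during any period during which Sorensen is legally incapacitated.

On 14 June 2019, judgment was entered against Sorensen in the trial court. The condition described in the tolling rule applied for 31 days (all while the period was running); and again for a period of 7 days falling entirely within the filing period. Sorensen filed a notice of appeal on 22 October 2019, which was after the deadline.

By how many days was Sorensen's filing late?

21 days

71 days after 14 June 2019 is August 24, 2019.
Tolling adds 31 days: August 24, 2019 + 31 days = September 24, 2019.
Tolling adds 7 days: September 24, 2019 + 7 days = October 1, 2019.
The deadline is October 1, 2019; from October 1, 2019 to October 22, 2019 is 21 days.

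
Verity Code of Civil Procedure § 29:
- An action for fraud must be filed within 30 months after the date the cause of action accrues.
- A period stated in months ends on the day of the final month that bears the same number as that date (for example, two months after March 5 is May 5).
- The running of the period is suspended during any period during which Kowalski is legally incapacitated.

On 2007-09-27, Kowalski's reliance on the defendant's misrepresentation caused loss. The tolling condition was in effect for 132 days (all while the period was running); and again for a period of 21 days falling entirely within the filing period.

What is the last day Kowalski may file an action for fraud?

30 months after 2007-09-27 is March 27, 2010.
Tolling adds 132 days: March 27, 2010 + 132 days = August 6, 2010.
Tolling adds 21 days: August 6, 2010 + 21 days = August 27, 2010.

August 27, 2010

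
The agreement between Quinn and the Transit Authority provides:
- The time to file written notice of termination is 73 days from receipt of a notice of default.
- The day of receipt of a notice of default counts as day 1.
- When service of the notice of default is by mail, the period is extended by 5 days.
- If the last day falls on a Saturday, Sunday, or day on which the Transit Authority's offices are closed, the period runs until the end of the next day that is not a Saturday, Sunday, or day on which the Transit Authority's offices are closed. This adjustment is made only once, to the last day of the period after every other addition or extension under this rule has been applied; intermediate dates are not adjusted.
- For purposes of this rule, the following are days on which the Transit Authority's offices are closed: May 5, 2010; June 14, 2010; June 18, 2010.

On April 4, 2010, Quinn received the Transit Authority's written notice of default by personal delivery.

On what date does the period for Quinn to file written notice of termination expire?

Counting April 4, 2010 as day 1, day 73 is June 15, 2010.
Service was not by mail, so no mail extension applies.
June 15, 2010 is a Tuesday and not a day on which the Transit Authority's offices are closed, so no extension applies.

June 15, 2010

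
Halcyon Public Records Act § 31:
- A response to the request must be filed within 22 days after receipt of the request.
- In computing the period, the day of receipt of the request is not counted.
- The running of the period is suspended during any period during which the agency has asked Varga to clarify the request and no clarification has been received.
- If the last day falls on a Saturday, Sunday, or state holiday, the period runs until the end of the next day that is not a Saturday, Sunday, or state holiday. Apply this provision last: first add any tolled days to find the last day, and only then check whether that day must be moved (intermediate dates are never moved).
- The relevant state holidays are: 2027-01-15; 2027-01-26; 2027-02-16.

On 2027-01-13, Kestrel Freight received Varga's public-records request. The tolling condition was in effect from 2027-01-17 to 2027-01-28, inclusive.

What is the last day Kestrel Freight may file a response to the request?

22 days after 2027-01-13 is February 4, 2027.
From January 17, 2027 through January 28, 2027 inclusive is 12 days; tolling adds 12 days: February 4, 2027 + 12 days = February 16, 2027.
February 16, 2027 is a listed holiday. The next qualifying day is February 17, 2027.

February 17, 2027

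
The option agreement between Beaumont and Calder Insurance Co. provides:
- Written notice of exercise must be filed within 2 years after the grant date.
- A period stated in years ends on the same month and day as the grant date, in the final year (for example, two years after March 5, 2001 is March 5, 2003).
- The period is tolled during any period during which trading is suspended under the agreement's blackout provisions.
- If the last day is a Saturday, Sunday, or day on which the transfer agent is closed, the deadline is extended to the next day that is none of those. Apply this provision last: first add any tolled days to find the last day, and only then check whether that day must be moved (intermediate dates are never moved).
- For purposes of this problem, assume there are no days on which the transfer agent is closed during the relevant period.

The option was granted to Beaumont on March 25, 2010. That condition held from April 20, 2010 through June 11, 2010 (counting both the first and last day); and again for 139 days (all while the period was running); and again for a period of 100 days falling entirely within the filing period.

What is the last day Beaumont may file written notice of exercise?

2 years after March 25, 2010 is March 25, 2012.
From April 20, 2010 through June 11, 2010 inclusive is 53 days; tolling adds 53 days: March 25, 2012 + 53 days = May 17, 2012.
Tolling adds 139 days: May 17, 2012 + 139 days = October 3, 2012.
Tolling adds 100 days: October 3, 2012 + 100 days = January 11, 2013.
January 11, 2013 is a Friday and not a day on which the transfer agent is closed, so no extension applies.

January 11, 2013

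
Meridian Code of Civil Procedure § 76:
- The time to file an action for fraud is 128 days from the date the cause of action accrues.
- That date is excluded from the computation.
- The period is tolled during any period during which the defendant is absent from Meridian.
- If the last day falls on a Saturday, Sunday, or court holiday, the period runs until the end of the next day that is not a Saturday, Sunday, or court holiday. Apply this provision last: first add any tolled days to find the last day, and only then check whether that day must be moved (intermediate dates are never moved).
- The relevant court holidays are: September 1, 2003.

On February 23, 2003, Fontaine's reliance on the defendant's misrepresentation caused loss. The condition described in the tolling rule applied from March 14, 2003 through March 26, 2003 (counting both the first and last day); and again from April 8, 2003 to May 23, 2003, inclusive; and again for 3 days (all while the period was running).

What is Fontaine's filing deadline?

September 2, 2003

128 days after February 23, 2003 is July 1, 2003.
From March 14, 2003 through March 26, 2003 inclusive is 13 days; tolling adds 13 days: July 1, 2003 + 13 days = July 14, 2003.
From April 8, 2003 through May 23, 2003 inclusive is 46 days; tolling adds 46 days: July 14, 2003 + 46 days = August 29, 2003.
Tolling adds 3 days: August 29, 2003 + 3 days = September 1, 2003.
September 1, 2003 is a listed holiday. The next qualifying day is September 2, 2003.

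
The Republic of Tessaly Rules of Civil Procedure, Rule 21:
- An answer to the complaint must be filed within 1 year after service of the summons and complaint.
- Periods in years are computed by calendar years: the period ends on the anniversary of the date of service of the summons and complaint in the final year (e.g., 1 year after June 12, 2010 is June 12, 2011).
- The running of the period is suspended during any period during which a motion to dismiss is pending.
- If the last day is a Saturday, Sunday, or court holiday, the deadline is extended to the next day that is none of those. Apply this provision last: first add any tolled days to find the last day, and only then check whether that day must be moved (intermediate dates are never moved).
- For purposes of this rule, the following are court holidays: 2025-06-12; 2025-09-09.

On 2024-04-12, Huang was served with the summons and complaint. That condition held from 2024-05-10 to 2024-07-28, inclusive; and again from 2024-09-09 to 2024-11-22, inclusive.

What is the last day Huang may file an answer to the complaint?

September 15, 2025

1 year after 2024-04-12 is April 12, 2025.
From May 10, 2024 through July 28, 2024 inclusive is 80 days; tolling adds 80 days: April 12, 2025 + 80 days = July 1, 2025.
From September 9, 2024 through November 22, 2024 inclusive is 75 days; tolling adds 75 days: July 1, 2025 + 75 days = September 14, 2025.
September 14, 2025 is Sunday. The next qualifying day is September 15, 2025.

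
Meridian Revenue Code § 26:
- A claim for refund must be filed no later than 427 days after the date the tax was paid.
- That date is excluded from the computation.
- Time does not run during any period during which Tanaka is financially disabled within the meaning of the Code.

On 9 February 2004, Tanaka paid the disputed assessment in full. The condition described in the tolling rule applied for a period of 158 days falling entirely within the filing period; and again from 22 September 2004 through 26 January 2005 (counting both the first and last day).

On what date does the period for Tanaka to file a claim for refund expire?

January 21, 2006

427 days after 9 February 2004 is April 11, 2005.
Tolling adds 158 days: April 11, 2005 + 158 days = September 16, 2005.
From September 22, 2004 through January 26, 2005 inclusive is 127 days; tolling adds 127 days: September 16, 2005 + 127 days = January 21, 2006.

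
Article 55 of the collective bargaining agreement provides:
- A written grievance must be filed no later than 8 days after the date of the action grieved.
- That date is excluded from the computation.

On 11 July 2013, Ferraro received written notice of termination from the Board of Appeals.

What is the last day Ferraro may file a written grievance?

8 days after 11 July 2013 is July 19, 2013.

July 19, 2013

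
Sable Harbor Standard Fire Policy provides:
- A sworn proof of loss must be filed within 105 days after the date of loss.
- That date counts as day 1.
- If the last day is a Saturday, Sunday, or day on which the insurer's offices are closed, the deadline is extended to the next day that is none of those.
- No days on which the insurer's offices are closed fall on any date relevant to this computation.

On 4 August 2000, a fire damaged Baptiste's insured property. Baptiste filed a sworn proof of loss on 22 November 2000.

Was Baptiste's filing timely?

No

Counting 4 August 2000 as day 1, day 105 is November 16, 2000.
November 16, 2000 is a Thursday and not a day on which the insurer's offices are closed, so no extension applies.
The deadline is November 16, 2000; the filing on November 22, 2000 is after that date.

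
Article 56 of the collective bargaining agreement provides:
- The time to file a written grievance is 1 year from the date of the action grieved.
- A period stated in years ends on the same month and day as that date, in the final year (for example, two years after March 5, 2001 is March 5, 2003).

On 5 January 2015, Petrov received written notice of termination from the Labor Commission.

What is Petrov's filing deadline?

1 year after 5 January 2015 is January 5, 2016.

January 5, 2016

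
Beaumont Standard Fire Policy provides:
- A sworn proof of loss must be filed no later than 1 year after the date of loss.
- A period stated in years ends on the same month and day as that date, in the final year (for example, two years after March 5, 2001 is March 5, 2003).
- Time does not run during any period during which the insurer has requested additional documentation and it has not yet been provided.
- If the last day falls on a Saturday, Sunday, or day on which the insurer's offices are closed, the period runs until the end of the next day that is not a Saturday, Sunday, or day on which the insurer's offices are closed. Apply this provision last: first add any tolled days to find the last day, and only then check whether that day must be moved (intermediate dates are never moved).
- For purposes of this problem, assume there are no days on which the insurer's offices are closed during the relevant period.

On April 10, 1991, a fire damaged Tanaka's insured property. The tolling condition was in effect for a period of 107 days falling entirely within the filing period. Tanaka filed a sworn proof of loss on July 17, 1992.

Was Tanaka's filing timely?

1 year after April 10, 1991 is April 10, 1992.
Tolling adds 107 days: April 10, 1992 + 107 days = July 26, 1992.
July 26, 1992 is Sunday. The next qualifying day is July 27, 1992.
The deadline is July 27, 1992; the filing on July 17, 1992 is on or before that date.

Yes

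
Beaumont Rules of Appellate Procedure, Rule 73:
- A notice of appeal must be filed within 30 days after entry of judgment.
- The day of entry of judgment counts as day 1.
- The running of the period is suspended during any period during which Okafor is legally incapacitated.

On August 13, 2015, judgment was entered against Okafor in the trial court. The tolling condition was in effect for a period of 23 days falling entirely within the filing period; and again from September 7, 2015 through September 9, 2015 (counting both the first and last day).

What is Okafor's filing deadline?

Counting August 13, 2015 as day 1, day 30 is September 11, 2015.
Tolling adds 23 days: September 11, 2015 + 23 days = October 4, 2015.
From September 7, 2015 through September 9, 2015 inclusive is 3 days; tolling adds 3 days: October 4, 2015 + 3 days = October 7, 2015.

October 7, 2015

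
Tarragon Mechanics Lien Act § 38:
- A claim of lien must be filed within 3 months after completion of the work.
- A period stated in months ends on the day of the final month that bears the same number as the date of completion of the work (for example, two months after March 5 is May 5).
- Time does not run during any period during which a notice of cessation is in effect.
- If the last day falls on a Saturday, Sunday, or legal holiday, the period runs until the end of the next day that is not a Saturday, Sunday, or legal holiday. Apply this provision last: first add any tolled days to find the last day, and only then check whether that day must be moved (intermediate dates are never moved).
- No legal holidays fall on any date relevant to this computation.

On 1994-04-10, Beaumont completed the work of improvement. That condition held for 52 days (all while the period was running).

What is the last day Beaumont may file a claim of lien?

August 31, 1994

3 months after 1994-04-10 is July 10, 1994.
Tolling adds 52 days: July 10, 1994 + 52 days = August 31, 1994.
August 31, 1994 is a Wednesday and not a legal holiday, so no extension applies.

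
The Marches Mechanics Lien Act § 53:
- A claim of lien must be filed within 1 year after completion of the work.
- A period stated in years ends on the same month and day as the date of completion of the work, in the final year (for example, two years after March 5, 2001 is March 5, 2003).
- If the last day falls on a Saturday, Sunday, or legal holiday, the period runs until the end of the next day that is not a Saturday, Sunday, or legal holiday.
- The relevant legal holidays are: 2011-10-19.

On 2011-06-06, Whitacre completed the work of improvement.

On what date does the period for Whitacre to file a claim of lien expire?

June 6, 2012

1 year after 2011-06-06 is June 6, 2012.
June 6, 2012 is a Wednesday and not a legal holiday, so no extension applies.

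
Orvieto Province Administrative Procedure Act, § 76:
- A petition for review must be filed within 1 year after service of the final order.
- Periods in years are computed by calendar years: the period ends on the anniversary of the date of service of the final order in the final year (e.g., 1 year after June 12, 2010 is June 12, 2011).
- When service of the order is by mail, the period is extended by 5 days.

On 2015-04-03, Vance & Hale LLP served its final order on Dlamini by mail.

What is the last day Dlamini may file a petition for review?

1 year after 2015-04-03 is April 3, 2016.
Service was by mail, adding 5 days: April 3, 2016 + 5 days = April 8, 2016.

April 8, 2016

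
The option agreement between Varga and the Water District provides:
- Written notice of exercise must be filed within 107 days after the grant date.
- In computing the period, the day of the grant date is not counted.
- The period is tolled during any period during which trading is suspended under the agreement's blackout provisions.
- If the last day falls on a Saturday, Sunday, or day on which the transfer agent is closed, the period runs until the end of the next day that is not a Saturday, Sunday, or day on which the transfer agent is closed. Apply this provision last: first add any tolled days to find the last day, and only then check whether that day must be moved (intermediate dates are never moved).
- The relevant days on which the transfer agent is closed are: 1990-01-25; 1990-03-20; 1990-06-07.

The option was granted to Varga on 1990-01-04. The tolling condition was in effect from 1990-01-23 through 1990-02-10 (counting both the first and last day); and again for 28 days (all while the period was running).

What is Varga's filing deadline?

June 8, 1990

107 days after 1990-01-04 is April 21, 1990.
From January 23, 1990 through February 10, 1990 inclusive is 19 days; tolling adds 19 days: April 21, 1990 + 19 days = May 10, 1990.
Tolling adds 28 days: May 10, 1990 + 28 days = June 7, 1990.
June 7, 1990 is a listed holiday. The next qualifying day is June 8, 1990.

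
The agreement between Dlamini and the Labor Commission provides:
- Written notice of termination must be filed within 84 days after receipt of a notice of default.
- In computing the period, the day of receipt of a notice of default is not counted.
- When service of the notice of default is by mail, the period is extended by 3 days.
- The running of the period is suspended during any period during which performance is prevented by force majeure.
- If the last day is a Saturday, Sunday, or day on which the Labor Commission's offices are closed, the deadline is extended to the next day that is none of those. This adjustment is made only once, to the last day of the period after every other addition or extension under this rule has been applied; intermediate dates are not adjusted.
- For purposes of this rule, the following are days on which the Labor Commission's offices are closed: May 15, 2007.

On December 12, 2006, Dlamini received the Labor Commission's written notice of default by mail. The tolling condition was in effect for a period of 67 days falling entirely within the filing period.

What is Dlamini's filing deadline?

May 16, 2007

84 days after December 12, 2006 is March 6, 2007.
Service was by mail, adding 3 days: March 6, 2007 + 3 days = March 9, 2007.
Tolling adds 67 days: March 9, 2007 + 67 days = May 15, 2007.
May 15, 2007 is a listed holiday. The next qualifying day is May 16, 2007.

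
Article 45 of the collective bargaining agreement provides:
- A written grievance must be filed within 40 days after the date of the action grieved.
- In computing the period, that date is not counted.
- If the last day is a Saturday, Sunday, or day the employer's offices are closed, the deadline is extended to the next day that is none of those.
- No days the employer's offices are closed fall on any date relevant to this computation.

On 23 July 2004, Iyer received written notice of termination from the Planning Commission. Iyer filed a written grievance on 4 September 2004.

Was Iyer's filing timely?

No

40 days after 23 July 2004 is September 1, 2004.
September 1, 2004 is a Wednesday and not a day the employer's offices are closed, so no extension applies.
The deadline is September 1, 2004; the filing on September 4, 2004 is after that date.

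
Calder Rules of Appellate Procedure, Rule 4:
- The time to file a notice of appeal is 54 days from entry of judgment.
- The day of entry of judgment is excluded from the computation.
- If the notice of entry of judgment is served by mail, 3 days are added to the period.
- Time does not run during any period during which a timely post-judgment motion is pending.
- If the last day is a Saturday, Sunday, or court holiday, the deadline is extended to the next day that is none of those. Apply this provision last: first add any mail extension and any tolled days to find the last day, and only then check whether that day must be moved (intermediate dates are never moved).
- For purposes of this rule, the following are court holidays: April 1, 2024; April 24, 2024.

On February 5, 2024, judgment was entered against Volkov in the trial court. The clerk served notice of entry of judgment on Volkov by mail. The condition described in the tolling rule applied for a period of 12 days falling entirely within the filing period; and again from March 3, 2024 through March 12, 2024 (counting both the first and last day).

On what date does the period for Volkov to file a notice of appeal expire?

April 25, 2024

54 days after February 5, 2024 is March 30, 2024.
Service was by mail, adding 3 days: March 30, 2024 + 3 days = April 2, 2024.
Tolling adds 12 days: April 2, 2024 + 12 days = April 14, 2024.
From March 3, 2024 through March 12, 2024 inclusive is 10 days; tolling adds 10 days: April 14, 2024 + 10 days = April 24, 2024.
April 24, 2024 is a listed holiday. The next qualifying day is April 25, 2024.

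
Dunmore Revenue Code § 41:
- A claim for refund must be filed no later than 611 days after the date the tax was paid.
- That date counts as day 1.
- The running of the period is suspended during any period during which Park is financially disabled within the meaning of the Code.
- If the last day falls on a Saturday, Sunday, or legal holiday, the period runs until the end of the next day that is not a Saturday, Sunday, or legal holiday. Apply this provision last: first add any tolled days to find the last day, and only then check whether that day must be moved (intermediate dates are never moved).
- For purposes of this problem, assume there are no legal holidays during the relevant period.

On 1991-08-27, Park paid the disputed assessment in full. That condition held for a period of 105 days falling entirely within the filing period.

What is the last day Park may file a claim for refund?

Counting 1991-08-27 as day 1, day 611 is April 28, 1993.
Tolling adds 105 days: April 28, 1993 + 105 days = August 11, 1993.
August 11, 1993 is a Wednesday and not a legal holiday, so no extension applies.

August 11, 1993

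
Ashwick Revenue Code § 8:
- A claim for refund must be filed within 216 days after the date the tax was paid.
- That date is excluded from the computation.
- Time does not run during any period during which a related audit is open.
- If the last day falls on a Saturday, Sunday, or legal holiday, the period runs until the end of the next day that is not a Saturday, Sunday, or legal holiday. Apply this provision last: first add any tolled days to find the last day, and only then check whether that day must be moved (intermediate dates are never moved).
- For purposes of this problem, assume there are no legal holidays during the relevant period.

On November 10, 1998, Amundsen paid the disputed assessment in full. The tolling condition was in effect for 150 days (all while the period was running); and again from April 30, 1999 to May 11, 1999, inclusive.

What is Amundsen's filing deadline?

216 days after November 10, 1998 is June 14, 1999.
Tolling adds 150 days: June 14, 1999 + 150 days = November 11, 1999.
From April 30, 1999 through May 11, 1999 inclusive is 12 days; tolling adds 12 days: November 11, 1999 + 12 days = November 23, 1999.
November 23, 1999 is a Tuesday and not a legal holiday, so no extension applies.

November 23, 1999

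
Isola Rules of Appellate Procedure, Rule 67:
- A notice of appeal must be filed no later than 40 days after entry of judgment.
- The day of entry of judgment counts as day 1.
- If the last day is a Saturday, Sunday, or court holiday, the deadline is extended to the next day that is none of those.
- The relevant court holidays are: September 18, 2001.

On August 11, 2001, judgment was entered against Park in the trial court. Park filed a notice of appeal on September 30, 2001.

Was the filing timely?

No

Counting August 11, 2001 as day 1, day 40 is September 19, 2001.
September 19, 2001 is a Wednesday and not a court holiday, so no extension applies.
The deadline is September 19, 2001; the filing on September 30, 2001 is after that date.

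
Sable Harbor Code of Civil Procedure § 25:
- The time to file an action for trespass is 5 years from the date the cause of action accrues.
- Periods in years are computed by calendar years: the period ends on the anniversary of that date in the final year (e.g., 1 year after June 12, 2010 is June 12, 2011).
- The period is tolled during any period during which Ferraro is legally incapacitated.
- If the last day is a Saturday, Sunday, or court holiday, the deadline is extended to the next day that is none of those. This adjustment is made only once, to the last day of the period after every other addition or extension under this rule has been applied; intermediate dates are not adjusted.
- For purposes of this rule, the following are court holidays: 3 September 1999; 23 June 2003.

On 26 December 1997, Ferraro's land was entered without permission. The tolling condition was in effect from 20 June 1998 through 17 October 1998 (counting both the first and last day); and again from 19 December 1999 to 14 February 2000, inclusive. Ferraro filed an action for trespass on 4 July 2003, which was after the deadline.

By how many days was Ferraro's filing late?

10 days

5 years after 26 December 1997 is December 26, 2002.
From June 20, 1998 through October 17, 1998 inclusive is 120 days; tolling adds 120 days: December 26, 2002 + 120 days = April 25, 2003.
From December 19, 1999 through February 14, 2000 inclusive is 58 days; tolling adds 58 days: April 25, 2003 + 58 days = June 22, 2003.
June 22, 2003 is Sunday; June 23, 2003 is a listed holiday. The next qualifying day is June 24, 2003.
The deadline is June 24, 2003; from June 24, 2003 to July 4, 2003 is 10 days.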